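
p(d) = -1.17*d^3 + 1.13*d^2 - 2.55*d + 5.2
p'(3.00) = -27.36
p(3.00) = -23.87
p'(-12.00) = -535.11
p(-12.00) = 2220.28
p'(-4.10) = -70.82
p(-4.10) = 115.29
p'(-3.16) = -44.74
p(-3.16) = 61.46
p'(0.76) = -2.86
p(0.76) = 3.40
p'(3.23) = -31.87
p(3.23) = -30.67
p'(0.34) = -2.19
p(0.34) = 4.42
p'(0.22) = -2.22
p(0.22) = 4.68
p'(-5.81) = -134.16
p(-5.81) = 287.62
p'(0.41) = -2.21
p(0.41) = 4.26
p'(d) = -3.51*d^2 + 2.26*d - 2.55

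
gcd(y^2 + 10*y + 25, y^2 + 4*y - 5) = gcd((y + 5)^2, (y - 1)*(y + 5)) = y + 5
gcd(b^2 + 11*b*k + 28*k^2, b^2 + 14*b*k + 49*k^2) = b + 7*k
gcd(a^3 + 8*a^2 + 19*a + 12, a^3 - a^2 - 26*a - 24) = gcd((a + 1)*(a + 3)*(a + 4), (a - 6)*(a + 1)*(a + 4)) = a^2 + 5*a + 4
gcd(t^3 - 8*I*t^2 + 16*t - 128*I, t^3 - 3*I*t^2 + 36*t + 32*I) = t^2 - 4*I*t + 32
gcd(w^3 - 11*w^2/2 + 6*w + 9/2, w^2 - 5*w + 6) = w - 3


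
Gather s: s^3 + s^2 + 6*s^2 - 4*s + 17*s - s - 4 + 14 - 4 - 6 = s^3 + 7*s^2 + 12*s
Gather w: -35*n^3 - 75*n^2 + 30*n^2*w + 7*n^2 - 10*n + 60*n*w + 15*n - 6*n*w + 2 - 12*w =-35*n^3 - 68*n^2 + 5*n + w*(30*n^2 + 54*n - 12) + 2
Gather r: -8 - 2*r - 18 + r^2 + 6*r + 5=r^2 + 4*r - 21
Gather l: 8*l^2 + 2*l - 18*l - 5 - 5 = 8*l^2 - 16*l - 10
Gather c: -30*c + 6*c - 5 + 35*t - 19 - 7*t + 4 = -24*c + 28*t - 20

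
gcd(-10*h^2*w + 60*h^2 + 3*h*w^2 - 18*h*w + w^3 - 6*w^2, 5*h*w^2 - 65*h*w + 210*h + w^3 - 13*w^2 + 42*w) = 5*h*w - 30*h + w^2 - 6*w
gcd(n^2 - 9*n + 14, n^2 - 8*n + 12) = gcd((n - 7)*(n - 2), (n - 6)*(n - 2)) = n - 2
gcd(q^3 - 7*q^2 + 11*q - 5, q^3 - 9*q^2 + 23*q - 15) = q^2 - 6*q + 5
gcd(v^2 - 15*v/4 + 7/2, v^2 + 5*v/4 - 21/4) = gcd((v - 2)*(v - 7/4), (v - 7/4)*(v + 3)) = v - 7/4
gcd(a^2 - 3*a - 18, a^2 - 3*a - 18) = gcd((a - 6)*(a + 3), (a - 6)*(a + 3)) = a^2 - 3*a - 18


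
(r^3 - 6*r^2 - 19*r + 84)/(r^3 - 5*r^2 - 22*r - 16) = (-r^3 + 6*r^2 + 19*r - 84)/(-r^3 + 5*r^2 + 22*r + 16)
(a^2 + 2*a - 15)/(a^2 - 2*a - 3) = (a + 5)/(a + 1)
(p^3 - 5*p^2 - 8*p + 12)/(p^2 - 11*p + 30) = (p^2 + p - 2)/(p - 5)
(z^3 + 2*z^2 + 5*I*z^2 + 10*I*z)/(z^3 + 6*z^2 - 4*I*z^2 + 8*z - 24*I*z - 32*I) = z*(z + 5*I)/(z^2 + 4*z*(1 - I) - 16*I)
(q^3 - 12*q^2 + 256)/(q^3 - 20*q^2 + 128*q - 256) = (q + 4)/(q - 4)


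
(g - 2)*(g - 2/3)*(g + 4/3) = g^3 - 4*g^2/3 - 20*g/9 + 16/9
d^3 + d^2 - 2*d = d*(d - 1)*(d + 2)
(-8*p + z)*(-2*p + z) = 16*p^2 - 10*p*z + z^2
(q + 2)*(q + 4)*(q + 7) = q^3 + 13*q^2 + 50*q + 56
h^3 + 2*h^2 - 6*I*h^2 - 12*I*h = h*(h + 2)*(h - 6*I)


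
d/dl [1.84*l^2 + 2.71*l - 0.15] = 3.68*l + 2.71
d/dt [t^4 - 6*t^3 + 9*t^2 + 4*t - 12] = 4*t^3 - 18*t^2 + 18*t + 4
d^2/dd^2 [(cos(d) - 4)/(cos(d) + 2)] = 6*(cos(d)^2 - 2*cos(d) - 2)/(cos(d) + 2)^3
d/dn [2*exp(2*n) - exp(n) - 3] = (4*exp(n) - 1)*exp(n)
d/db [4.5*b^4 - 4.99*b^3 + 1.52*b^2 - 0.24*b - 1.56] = 18.0*b^3 - 14.97*b^2 + 3.04*b - 0.24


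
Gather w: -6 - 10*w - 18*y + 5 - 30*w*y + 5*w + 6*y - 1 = w*(-30*y - 5) - 12*y - 2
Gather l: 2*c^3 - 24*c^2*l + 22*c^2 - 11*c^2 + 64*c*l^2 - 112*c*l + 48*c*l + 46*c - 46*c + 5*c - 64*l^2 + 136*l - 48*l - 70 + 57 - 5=2*c^3 + 11*c^2 + 5*c + l^2*(64*c - 64) + l*(-24*c^2 - 64*c + 88) - 18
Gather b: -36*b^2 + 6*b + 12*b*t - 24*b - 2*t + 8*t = -36*b^2 + b*(12*t - 18) + 6*t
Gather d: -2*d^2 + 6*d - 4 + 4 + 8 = -2*d^2 + 6*d + 8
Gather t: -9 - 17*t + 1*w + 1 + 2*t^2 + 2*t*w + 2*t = 2*t^2 + t*(2*w - 15) + w - 8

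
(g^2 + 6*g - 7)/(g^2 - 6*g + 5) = (g + 7)/(g - 5)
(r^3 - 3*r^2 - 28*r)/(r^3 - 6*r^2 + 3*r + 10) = r*(r^2 - 3*r - 28)/(r^3 - 6*r^2 + 3*r + 10)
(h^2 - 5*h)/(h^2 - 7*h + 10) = h/(h - 2)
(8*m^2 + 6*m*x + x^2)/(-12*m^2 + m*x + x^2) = (2*m + x)/(-3*m + x)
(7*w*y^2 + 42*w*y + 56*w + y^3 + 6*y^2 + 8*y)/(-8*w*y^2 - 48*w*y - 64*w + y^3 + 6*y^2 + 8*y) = (7*w + y)/(-8*w + y)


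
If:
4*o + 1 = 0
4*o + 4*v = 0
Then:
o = -1/4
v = 1/4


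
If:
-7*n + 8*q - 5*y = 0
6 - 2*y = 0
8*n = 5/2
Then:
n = 5/16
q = 275/128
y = 3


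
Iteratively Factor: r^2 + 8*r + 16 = (r + 4)*(r + 4)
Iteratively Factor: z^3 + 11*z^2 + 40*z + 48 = (z + 3)*(z^2 + 8*z + 16) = (z + 3)*(z + 4)*(z + 4)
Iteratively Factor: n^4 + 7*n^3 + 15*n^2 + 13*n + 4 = (n + 1)*(n^3 + 6*n^2 + 9*n + 4) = (n + 1)*(n + 4)*(n^2 + 2*n + 1) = (n + 1)^2*(n + 4)*(n + 1)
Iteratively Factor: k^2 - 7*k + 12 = (k - 3)*(k - 4)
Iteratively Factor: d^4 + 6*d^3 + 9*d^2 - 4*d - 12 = (d + 3)*(d^3 + 3*d^2 - 4) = (d + 2)*(d + 3)*(d^2 + d - 2) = (d - 1)*(d + 2)*(d + 3)*(d + 2)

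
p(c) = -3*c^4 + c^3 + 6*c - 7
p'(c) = -12*c^3 + 3*c^2 + 6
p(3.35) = -327.14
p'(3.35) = -411.48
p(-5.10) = -2199.81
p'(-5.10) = 1675.84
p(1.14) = -3.75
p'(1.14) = -7.88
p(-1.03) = -17.65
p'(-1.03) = 22.30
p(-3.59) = -573.12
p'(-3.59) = 599.88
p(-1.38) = -28.79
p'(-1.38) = 43.25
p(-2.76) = -218.67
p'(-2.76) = 281.15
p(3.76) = -530.90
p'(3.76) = -589.48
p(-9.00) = -20473.00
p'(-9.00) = 8997.00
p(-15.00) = -155347.00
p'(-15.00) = 41181.00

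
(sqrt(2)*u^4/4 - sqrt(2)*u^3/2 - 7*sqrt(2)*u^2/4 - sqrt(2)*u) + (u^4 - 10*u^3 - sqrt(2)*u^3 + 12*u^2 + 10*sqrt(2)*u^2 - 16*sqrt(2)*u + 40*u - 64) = sqrt(2)*u^4/4 + u^4 - 10*u^3 - 3*sqrt(2)*u^3/2 + 33*sqrt(2)*u^2/4 + 12*u^2 - 17*sqrt(2)*u + 40*u - 64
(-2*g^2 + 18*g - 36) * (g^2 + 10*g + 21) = -2*g^4 - 2*g^3 + 102*g^2 + 18*g - 756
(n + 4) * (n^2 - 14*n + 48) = n^3 - 10*n^2 - 8*n + 192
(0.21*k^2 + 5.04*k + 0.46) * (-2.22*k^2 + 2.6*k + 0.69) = -0.4662*k^4 - 10.6428*k^3 + 12.2277*k^2 + 4.6736*k + 0.3174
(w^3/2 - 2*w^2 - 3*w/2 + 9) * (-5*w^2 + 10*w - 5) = -5*w^5/2 + 15*w^4 - 15*w^3 - 50*w^2 + 195*w/2 - 45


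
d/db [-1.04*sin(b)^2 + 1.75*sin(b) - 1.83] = (1.75 - 2.08*sin(b))*cos(b)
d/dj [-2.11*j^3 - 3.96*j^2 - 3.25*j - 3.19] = -6.33*j^2 - 7.92*j - 3.25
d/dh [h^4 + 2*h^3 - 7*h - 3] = 4*h^3 + 6*h^2 - 7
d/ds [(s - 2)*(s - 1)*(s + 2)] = 3*s^2 - 2*s - 4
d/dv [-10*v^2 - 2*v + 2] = -20*v - 2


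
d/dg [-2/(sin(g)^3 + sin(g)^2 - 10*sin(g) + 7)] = 2*(3*sin(g)^2 + 2*sin(g) - 10)*cos(g)/(sin(g)^3 + sin(g)^2 - 10*sin(g) + 7)^2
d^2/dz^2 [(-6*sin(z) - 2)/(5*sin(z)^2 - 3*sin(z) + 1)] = 2*(75*sin(z)^5 + 145*sin(z)^4 - 285*sin(z)^3 - 152*sin(z)^2 + 186*sin(z) - 26)/(5*sin(z)^2 - 3*sin(z) + 1)^3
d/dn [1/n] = -1/n^2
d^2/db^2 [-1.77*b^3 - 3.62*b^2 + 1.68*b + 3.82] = -10.62*b - 7.24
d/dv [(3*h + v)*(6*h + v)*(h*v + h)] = h*(18*h^2 + 18*h*v + 9*h + 3*v^2 + 2*v)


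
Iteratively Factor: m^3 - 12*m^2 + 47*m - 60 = (m - 4)*(m^2 - 8*m + 15) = (m - 4)*(m - 3)*(m - 5)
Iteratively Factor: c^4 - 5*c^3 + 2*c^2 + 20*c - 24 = (c - 2)*(c^3 - 3*c^2 - 4*c + 12) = (c - 2)^2*(c^2 - c - 6) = (c - 2)^2*(c + 2)*(c - 3)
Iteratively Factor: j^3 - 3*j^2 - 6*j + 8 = (j - 4)*(j^2 + j - 2) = (j - 4)*(j + 2)*(j - 1)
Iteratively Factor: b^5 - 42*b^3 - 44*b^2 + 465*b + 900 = (b + 4)*(b^4 - 4*b^3 - 26*b^2 + 60*b + 225) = (b - 5)*(b + 4)*(b^3 + b^2 - 21*b - 45) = (b - 5)*(b + 3)*(b + 4)*(b^2 - 2*b - 15) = (b - 5)*(b + 3)^2*(b + 4)*(b - 5)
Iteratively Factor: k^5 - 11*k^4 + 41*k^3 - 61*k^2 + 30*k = (k - 5)*(k^4 - 6*k^3 + 11*k^2 - 6*k) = (k - 5)*(k - 2)*(k^3 - 4*k^2 + 3*k) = (k - 5)*(k - 3)*(k - 2)*(k^2 - k) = (k - 5)*(k - 3)*(k - 2)*(k - 1)*(k)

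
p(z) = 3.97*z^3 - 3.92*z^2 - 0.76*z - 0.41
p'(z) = 11.91*z^2 - 7.84*z - 0.76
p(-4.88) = -551.42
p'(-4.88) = 321.13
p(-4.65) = -480.80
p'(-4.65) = 293.22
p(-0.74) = -3.60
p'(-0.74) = 11.56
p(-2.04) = -48.88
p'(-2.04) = 64.80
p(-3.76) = -264.01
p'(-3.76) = 197.10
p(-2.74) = -109.42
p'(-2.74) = 110.14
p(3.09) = 76.94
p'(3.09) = 88.73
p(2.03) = 15.10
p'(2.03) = 32.40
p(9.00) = 2569.36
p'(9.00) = 893.39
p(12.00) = 6286.15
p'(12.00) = 1620.20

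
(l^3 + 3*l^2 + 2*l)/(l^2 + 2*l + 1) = l*(l + 2)/(l + 1)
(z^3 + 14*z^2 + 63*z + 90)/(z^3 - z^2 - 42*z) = (z^2 + 8*z + 15)/(z*(z - 7))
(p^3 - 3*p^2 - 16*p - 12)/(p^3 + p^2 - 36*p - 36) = (p + 2)/(p + 6)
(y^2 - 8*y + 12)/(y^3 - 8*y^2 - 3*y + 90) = (y - 2)/(y^2 - 2*y - 15)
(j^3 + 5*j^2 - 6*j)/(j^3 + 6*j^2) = (j - 1)/j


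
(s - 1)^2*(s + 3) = s^3 + s^2 - 5*s + 3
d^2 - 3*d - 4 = (d - 4)*(d + 1)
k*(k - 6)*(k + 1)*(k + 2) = k^4 - 3*k^3 - 16*k^2 - 12*k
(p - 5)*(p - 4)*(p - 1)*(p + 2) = p^4 - 8*p^3 + 9*p^2 + 38*p - 40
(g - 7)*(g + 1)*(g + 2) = g^3 - 4*g^2 - 19*g - 14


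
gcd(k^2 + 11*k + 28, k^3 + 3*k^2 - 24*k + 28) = k + 7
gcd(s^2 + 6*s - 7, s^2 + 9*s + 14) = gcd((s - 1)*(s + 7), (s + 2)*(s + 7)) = s + 7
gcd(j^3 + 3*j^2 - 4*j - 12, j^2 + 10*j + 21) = j + 3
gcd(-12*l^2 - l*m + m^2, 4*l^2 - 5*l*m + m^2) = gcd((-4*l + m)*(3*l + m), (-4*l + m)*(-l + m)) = 4*l - m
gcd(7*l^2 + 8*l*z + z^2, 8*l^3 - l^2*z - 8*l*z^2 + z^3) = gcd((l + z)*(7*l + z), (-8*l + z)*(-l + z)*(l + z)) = l + z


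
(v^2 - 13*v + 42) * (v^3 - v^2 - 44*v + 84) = v^5 - 14*v^4 + 11*v^3 + 614*v^2 - 2940*v + 3528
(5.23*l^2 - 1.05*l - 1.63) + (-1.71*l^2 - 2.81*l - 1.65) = 3.52*l^2 - 3.86*l - 3.28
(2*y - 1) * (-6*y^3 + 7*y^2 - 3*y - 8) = -12*y^4 + 20*y^3 - 13*y^2 - 13*y + 8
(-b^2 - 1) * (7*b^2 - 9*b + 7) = -7*b^4 + 9*b^3 - 14*b^2 + 9*b - 7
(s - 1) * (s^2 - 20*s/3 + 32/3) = s^3 - 23*s^2/3 + 52*s/3 - 32/3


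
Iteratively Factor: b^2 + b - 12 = (b + 4)*(b - 3)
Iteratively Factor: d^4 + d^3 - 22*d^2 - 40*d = (d)*(d^3 + d^2 - 22*d - 40) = d*(d + 4)*(d^2 - 3*d - 10) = d*(d - 5)*(d + 4)*(d + 2)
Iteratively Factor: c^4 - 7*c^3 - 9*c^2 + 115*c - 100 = (c + 4)*(c^3 - 11*c^2 + 35*c - 25) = (c - 5)*(c + 4)*(c^2 - 6*c + 5) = (c - 5)^2*(c + 4)*(c - 1)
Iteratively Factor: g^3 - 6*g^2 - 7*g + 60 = (g - 4)*(g^2 - 2*g - 15) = (g - 4)*(g + 3)*(g - 5)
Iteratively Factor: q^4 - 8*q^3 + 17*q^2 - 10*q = (q - 1)*(q^3 - 7*q^2 + 10*q) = q*(q - 1)*(q^2 - 7*q + 10) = q*(q - 2)*(q - 1)*(q - 5)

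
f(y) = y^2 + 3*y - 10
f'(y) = 2*y + 3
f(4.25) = 20.81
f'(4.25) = 11.50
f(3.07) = 8.63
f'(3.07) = 9.14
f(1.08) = -5.59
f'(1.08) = 5.16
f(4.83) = 27.82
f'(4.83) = 12.66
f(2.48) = 3.59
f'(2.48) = 7.96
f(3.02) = 8.18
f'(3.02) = 9.04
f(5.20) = 32.64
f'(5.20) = 13.40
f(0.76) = -7.14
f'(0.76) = 4.52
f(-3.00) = -10.00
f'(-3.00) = -3.00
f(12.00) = 170.00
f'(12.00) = 27.00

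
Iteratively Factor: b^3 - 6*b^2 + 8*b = (b - 4)*(b^2 - 2*b) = b*(b - 4)*(b - 2)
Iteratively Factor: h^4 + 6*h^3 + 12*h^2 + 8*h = (h + 2)*(h^3 + 4*h^2 + 4*h) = (h + 2)^2*(h^2 + 2*h) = (h + 2)^3*(h)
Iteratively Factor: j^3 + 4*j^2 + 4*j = (j)*(j^2 + 4*j + 4) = j*(j + 2)*(j + 2)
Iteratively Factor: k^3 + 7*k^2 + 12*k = (k + 4)*(k^2 + 3*k) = k*(k + 4)*(k + 3)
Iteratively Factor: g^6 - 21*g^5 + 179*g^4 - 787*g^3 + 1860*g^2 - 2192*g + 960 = (g - 4)*(g^5 - 17*g^4 + 111*g^3 - 343*g^2 + 488*g - 240) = (g - 4)^2*(g^4 - 13*g^3 + 59*g^2 - 107*g + 60) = (g - 4)^2*(g - 3)*(g^3 - 10*g^2 + 29*g - 20) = (g - 4)^3*(g - 3)*(g^2 - 6*g + 5) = (g - 5)*(g - 4)^3*(g - 3)*(g - 1)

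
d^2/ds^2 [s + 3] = 0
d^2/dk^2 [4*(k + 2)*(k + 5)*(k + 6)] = 24*k + 104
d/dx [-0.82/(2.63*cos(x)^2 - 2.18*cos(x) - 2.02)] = (1.7876 - 4.3132*cos(x))*sin(x)/(-2.63*cos(x)^2 + 2.18*cos(x) + 2.02)^2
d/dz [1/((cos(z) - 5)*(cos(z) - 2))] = (2*cos(z) - 7)*sin(z)/((cos(z) - 5)^2*(cos(z) - 2)^2)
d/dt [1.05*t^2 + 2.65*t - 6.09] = 2.1*t + 2.65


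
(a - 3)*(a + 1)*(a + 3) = a^3 + a^2 - 9*a - 9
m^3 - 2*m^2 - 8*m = m*(m - 4)*(m + 2)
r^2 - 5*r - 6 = (r - 6)*(r + 1)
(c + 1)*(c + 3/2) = c^2 + 5*c/2 + 3/2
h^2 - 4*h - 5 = (h - 5)*(h + 1)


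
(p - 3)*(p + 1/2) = p^2 - 5*p/2 - 3/2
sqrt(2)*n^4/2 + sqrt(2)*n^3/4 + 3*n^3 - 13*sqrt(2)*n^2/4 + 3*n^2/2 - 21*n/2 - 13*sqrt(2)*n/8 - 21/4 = (n + 1/2)*(n - 3*sqrt(2)/2)*(n + 7*sqrt(2)/2)*(sqrt(2)*n/2 + 1)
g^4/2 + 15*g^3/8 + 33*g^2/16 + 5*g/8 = g*(g/2 + 1/4)*(g + 5/4)*(g + 2)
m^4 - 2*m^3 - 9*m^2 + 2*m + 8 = (m - 4)*(m - 1)*(m + 1)*(m + 2)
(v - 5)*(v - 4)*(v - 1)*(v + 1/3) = v^4 - 29*v^3/3 + 77*v^2/3 - 31*v/3 - 20/3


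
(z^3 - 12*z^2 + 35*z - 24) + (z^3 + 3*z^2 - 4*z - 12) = 2*z^3 - 9*z^2 + 31*z - 36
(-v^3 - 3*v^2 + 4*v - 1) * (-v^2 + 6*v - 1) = v^5 - 3*v^4 - 21*v^3 + 28*v^2 - 10*v + 1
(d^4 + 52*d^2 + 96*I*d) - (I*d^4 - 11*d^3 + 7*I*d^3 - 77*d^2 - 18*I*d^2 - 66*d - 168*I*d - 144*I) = d^4 - I*d^4 + 11*d^3 - 7*I*d^3 + 129*d^2 + 18*I*d^2 + 66*d + 264*I*d + 144*I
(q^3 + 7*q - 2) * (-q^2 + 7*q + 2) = -q^5 + 7*q^4 - 5*q^3 + 51*q^2 - 4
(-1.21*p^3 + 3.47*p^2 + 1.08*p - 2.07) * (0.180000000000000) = -0.2178*p^3 + 0.6246*p^2 + 0.1944*p - 0.3726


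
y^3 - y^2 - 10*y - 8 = (y - 4)*(y + 1)*(y + 2)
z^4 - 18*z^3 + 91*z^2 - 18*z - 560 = (z - 8)*(z - 7)*(z - 5)*(z + 2)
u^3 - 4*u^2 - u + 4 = (u - 4)*(u - 1)*(u + 1)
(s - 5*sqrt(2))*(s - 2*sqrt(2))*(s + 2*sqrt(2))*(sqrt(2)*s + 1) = sqrt(2)*s^4 - 9*s^3 - 13*sqrt(2)*s^2 + 72*s + 40*sqrt(2)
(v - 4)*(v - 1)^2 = v^3 - 6*v^2 + 9*v - 4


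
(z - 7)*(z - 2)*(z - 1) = z^3 - 10*z^2 + 23*z - 14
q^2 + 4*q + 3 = (q + 1)*(q + 3)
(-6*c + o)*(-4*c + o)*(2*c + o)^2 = 96*c^4 + 56*c^3*o - 12*c^2*o^2 - 6*c*o^3 + o^4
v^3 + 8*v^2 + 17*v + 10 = (v + 1)*(v + 2)*(v + 5)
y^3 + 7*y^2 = y^2*(y + 7)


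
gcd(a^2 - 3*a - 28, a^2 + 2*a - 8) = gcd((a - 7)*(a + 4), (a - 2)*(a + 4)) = a + 4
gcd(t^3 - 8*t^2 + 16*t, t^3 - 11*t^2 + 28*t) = t^2 - 4*t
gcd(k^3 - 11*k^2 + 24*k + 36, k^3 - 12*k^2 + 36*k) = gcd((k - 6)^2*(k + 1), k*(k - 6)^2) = k^2 - 12*k + 36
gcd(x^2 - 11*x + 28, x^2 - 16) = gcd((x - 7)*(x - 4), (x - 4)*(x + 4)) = x - 4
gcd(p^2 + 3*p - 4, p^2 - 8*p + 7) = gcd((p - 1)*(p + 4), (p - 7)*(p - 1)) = p - 1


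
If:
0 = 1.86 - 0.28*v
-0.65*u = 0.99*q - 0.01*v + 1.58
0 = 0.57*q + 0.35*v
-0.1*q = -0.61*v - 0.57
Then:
No Solution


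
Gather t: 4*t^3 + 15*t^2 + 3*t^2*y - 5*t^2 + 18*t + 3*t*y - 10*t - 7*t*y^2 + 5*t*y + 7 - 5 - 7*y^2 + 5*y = 4*t^3 + t^2*(3*y + 10) + t*(-7*y^2 + 8*y + 8) - 7*y^2 + 5*y + 2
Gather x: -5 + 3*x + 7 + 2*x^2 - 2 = 2*x^2 + 3*x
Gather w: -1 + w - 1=w - 2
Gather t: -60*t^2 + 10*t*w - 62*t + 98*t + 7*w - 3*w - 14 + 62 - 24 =-60*t^2 + t*(10*w + 36) + 4*w + 24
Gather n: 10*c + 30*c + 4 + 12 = 40*c + 16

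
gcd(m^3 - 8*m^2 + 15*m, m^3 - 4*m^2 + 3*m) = m^2 - 3*m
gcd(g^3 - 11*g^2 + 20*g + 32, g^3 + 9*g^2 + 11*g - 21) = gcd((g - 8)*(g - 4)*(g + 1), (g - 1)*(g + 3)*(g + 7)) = 1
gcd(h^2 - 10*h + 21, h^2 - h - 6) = h - 3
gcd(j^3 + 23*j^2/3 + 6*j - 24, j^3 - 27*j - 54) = j + 3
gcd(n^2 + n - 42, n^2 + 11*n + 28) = n + 7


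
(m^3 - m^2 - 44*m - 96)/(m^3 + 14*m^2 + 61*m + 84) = (m - 8)/(m + 7)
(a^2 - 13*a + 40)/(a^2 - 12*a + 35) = (a - 8)/(a - 7)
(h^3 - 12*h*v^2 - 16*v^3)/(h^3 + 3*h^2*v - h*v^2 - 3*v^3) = (h^3 - 12*h*v^2 - 16*v^3)/(h^3 + 3*h^2*v - h*v^2 - 3*v^3)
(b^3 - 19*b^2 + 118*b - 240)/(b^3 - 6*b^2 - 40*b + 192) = (b^2 - 11*b + 30)/(b^2 + 2*b - 24)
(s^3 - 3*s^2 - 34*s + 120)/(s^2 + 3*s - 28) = (s^2 + s - 30)/(s + 7)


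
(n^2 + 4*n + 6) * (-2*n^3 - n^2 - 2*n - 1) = -2*n^5 - 9*n^4 - 18*n^3 - 15*n^2 - 16*n - 6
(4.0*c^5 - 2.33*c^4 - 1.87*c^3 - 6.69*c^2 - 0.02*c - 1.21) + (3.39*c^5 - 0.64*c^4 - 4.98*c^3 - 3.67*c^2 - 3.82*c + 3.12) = 7.39*c^5 - 2.97*c^4 - 6.85*c^3 - 10.36*c^2 - 3.84*c + 1.91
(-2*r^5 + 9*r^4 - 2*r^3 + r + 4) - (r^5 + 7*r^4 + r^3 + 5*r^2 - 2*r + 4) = -3*r^5 + 2*r^4 - 3*r^3 - 5*r^2 + 3*r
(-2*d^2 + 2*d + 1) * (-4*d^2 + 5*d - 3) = 8*d^4 - 18*d^3 + 12*d^2 - d - 3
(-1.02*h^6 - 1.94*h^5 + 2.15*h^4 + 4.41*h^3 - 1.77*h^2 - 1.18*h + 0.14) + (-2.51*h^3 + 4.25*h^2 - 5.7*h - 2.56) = -1.02*h^6 - 1.94*h^5 + 2.15*h^4 + 1.9*h^3 + 2.48*h^2 - 6.88*h - 2.42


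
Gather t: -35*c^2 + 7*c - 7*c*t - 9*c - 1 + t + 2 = -35*c^2 - 2*c + t*(1 - 7*c) + 1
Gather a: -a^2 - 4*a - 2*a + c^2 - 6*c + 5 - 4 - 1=-a^2 - 6*a + c^2 - 6*c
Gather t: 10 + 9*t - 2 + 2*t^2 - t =2*t^2 + 8*t + 8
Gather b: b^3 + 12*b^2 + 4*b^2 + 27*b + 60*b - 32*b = b^3 + 16*b^2 + 55*b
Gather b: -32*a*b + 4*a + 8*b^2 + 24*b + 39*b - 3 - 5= 4*a + 8*b^2 + b*(63 - 32*a) - 8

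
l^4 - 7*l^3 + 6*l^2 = l^2*(l - 6)*(l - 1)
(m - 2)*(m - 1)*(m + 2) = m^3 - m^2 - 4*m + 4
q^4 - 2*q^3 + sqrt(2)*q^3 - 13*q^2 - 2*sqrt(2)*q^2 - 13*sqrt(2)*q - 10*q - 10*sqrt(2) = (q - 5)*(q + 1)*(q + 2)*(q + sqrt(2))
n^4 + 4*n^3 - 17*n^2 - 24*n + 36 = (n - 3)*(n - 1)*(n + 2)*(n + 6)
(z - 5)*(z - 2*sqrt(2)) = z^2 - 5*z - 2*sqrt(2)*z + 10*sqrt(2)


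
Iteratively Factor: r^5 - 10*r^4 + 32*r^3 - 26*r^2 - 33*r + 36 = (r + 1)*(r^4 - 11*r^3 + 43*r^2 - 69*r + 36) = (r - 3)*(r + 1)*(r^3 - 8*r^2 + 19*r - 12) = (r - 4)*(r - 3)*(r + 1)*(r^2 - 4*r + 3) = (r - 4)*(r - 3)^2*(r + 1)*(r - 1)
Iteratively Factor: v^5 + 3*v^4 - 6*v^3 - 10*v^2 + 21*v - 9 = (v + 3)*(v^4 - 6*v^2 + 8*v - 3) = (v - 1)*(v + 3)*(v^3 + v^2 - 5*v + 3) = (v - 1)*(v + 3)^2*(v^2 - 2*v + 1) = (v - 1)^2*(v + 3)^2*(v - 1)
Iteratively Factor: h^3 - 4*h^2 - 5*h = (h)*(h^2 - 4*h - 5) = h*(h + 1)*(h - 5)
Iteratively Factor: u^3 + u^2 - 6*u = (u + 3)*(u^2 - 2*u) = u*(u + 3)*(u - 2)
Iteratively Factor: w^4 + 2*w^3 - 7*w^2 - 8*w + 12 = (w - 2)*(w^3 + 4*w^2 + w - 6) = (w - 2)*(w + 3)*(w^2 + w - 2) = (w - 2)*(w - 1)*(w + 3)*(w + 2)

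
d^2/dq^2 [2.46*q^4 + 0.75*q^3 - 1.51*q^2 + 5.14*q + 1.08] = 29.52*q^2 + 4.5*q - 3.02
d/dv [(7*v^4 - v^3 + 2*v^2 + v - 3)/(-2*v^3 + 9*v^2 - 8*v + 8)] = (-14*v^6 + 126*v^5 - 173*v^4 + 244*v^3 - 67*v^2 + 86*v - 16)/(4*v^6 - 36*v^5 + 113*v^4 - 176*v^3 + 208*v^2 - 128*v + 64)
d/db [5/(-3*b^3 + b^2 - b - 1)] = 5*(9*b^2 - 2*b + 1)/(3*b^3 - b^2 + b + 1)^2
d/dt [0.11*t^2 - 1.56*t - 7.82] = 0.22*t - 1.56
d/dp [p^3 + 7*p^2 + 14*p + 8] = 3*p^2 + 14*p + 14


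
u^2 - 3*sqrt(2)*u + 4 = (u - 2*sqrt(2))*(u - sqrt(2))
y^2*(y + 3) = y^3 + 3*y^2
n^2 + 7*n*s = n*(n + 7*s)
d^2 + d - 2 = (d - 1)*(d + 2)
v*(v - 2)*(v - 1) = v^3 - 3*v^2 + 2*v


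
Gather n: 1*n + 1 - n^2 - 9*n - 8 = -n^2 - 8*n - 7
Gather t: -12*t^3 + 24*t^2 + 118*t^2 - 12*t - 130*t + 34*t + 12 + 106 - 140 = -12*t^3 + 142*t^2 - 108*t - 22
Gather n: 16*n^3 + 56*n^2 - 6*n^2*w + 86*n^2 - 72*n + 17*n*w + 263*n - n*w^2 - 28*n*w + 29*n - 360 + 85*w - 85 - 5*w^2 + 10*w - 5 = 16*n^3 + n^2*(142 - 6*w) + n*(-w^2 - 11*w + 220) - 5*w^2 + 95*w - 450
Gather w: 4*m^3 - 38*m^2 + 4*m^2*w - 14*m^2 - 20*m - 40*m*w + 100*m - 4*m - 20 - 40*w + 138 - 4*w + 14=4*m^3 - 52*m^2 + 76*m + w*(4*m^2 - 40*m - 44) + 132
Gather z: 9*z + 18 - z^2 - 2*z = -z^2 + 7*z + 18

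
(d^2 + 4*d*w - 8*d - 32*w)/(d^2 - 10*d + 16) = (d + 4*w)/(d - 2)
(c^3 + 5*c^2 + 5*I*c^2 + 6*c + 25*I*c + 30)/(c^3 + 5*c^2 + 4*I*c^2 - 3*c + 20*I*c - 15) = (c^2 + 5*I*c + 6)/(c^2 + 4*I*c - 3)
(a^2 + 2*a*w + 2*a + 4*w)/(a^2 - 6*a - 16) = (a + 2*w)/(a - 8)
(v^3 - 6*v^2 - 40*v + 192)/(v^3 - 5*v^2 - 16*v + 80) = (v^2 - 2*v - 48)/(v^2 - v - 20)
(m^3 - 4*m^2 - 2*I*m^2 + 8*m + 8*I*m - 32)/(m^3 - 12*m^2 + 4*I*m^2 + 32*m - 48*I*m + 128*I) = (m^2 - 2*I*m + 8)/(m^2 + 4*m*(-2 + I) - 32*I)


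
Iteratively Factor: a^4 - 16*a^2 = (a + 4)*(a^3 - 4*a^2) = a*(a + 4)*(a^2 - 4*a) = a^2*(a + 4)*(a - 4)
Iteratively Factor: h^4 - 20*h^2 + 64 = (h - 4)*(h^3 + 4*h^2 - 4*h - 16) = (h - 4)*(h + 2)*(h^2 + 2*h - 8) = (h - 4)*(h - 2)*(h + 2)*(h + 4)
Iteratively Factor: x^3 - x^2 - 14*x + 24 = (x - 2)*(x^2 + x - 12) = (x - 2)*(x + 4)*(x - 3)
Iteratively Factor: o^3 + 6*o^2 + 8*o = (o + 4)*(o^2 + 2*o) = (o + 2)*(o + 4)*(o)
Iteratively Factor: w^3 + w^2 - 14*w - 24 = (w - 4)*(w^2 + 5*w + 6) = (w - 4)*(w + 2)*(w + 3)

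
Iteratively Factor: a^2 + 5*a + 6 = (a + 3)*(a + 2)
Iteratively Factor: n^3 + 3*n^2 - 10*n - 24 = (n + 4)*(n^2 - n - 6) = (n - 3)*(n + 4)*(n + 2)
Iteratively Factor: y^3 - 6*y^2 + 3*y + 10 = (y - 2)*(y^2 - 4*y - 5) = (y - 5)*(y - 2)*(y + 1)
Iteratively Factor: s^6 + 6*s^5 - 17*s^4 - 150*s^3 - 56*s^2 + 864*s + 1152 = (s - 4)*(s^5 + 10*s^4 + 23*s^3 - 58*s^2 - 288*s - 288) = (s - 4)*(s + 2)*(s^4 + 8*s^3 + 7*s^2 - 72*s - 144) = (s - 4)*(s - 3)*(s + 2)*(s^3 + 11*s^2 + 40*s + 48) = (s - 4)*(s - 3)*(s + 2)*(s + 4)*(s^2 + 7*s + 12) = (s - 4)*(s - 3)*(s + 2)*(s + 4)^2*(s + 3)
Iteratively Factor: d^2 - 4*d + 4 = (d - 2)*(d - 2)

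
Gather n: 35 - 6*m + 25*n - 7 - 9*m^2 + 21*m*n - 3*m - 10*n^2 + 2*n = -9*m^2 - 9*m - 10*n^2 + n*(21*m + 27) + 28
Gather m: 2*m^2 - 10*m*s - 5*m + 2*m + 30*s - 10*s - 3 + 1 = 2*m^2 + m*(-10*s - 3) + 20*s - 2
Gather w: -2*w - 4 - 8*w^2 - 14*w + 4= -8*w^2 - 16*w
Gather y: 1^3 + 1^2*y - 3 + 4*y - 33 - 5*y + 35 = 0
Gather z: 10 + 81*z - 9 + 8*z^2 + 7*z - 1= 8*z^2 + 88*z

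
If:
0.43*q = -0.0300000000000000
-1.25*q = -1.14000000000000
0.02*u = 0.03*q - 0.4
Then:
No Solution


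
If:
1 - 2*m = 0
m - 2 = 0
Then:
No Solution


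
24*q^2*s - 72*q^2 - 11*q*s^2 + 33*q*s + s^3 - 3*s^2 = (-8*q + s)*(-3*q + s)*(s - 3)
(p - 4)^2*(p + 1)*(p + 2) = p^4 - 5*p^3 - 6*p^2 + 32*p + 32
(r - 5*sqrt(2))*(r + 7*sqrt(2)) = r^2 + 2*sqrt(2)*r - 70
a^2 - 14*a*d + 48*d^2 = (a - 8*d)*(a - 6*d)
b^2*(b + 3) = b^3 + 3*b^2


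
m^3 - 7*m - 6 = (m - 3)*(m + 1)*(m + 2)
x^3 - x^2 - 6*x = x*(x - 3)*(x + 2)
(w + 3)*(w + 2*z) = w^2 + 2*w*z + 3*w + 6*z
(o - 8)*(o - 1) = o^2 - 9*o + 8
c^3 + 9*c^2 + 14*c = c*(c + 2)*(c + 7)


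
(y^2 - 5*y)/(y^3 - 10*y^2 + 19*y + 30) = y/(y^2 - 5*y - 6)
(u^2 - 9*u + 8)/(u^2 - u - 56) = (u - 1)/(u + 7)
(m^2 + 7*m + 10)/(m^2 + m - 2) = (m + 5)/(m - 1)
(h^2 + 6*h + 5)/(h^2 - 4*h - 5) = (h + 5)/(h - 5)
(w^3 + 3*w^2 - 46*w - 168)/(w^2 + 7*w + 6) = (w^2 - 3*w - 28)/(w + 1)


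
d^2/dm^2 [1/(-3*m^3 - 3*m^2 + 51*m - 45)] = 2*((3*m + 1)*(m^3 + m^2 - 17*m + 15) - (3*m^2 + 2*m - 17)^2)/(3*(m^3 + m^2 - 17*m + 15)^3)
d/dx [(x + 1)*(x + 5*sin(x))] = x + (x + 1)*(5*cos(x) + 1) + 5*sin(x)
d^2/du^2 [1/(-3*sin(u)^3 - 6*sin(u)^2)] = (9 + 22/sin(u) + 4/sin(u)^2 - 32/sin(u)^3 - 24/sin(u)^4)/(3*(sin(u) + 2)^3)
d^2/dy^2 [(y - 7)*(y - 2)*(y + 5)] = 6*y - 8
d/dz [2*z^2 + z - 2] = 4*z + 1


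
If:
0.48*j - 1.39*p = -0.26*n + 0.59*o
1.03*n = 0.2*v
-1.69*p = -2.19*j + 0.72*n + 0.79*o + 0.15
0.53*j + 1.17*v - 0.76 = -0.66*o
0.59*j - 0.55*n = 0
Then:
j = 0.18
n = 0.20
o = -0.81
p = 0.44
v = 1.02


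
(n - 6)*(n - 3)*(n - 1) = n^3 - 10*n^2 + 27*n - 18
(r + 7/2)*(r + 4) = r^2 + 15*r/2 + 14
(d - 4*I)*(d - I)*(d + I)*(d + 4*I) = d^4 + 17*d^2 + 16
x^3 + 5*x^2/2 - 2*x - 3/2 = (x - 1)*(x + 1/2)*(x + 3)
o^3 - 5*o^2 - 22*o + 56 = (o - 7)*(o - 2)*(o + 4)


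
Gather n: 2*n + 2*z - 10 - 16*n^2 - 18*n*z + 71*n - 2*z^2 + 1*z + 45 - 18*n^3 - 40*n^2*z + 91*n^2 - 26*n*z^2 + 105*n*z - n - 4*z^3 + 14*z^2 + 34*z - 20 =-18*n^3 + n^2*(75 - 40*z) + n*(-26*z^2 + 87*z + 72) - 4*z^3 + 12*z^2 + 37*z + 15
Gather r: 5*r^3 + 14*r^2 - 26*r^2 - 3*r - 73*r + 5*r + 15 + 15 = 5*r^3 - 12*r^2 - 71*r + 30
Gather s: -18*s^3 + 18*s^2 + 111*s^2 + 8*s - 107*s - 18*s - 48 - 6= -18*s^3 + 129*s^2 - 117*s - 54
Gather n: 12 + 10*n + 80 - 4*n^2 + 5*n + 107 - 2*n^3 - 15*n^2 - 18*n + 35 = -2*n^3 - 19*n^2 - 3*n + 234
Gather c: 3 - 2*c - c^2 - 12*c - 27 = -c^2 - 14*c - 24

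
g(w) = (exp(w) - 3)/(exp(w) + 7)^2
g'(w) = -2*(exp(w) - 3)*exp(w)/(exp(w) + 7)^3 + exp(w)/(exp(w) + 7)^2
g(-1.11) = -0.05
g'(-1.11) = 0.01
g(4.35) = 0.01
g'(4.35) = -0.01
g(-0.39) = -0.04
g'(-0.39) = 0.02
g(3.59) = 0.02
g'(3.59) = -0.01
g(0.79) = -0.01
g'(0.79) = 0.03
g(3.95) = 0.01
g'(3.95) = -0.01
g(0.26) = -0.02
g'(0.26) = 0.03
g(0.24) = -0.03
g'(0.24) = 0.03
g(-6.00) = -0.06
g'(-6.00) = 0.00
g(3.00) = 0.02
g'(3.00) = -0.00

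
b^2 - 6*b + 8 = (b - 4)*(b - 2)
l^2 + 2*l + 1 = (l + 1)^2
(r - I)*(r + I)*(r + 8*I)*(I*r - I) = I*r^4 - 8*r^3 - I*r^3 + 8*r^2 + I*r^2 - 8*r - I*r + 8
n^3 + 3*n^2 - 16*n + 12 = (n - 2)*(n - 1)*(n + 6)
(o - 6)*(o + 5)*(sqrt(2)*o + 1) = sqrt(2)*o^3 - sqrt(2)*o^2 + o^2 - 30*sqrt(2)*o - o - 30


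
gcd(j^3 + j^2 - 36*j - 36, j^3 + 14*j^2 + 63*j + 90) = j + 6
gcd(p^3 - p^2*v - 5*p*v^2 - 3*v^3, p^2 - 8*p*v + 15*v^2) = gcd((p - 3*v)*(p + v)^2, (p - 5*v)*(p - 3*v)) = p - 3*v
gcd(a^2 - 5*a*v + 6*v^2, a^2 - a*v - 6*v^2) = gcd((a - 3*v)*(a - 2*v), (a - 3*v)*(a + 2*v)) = -a + 3*v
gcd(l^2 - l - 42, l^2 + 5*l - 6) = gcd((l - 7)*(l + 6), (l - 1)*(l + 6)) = l + 6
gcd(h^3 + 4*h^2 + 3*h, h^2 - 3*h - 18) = h + 3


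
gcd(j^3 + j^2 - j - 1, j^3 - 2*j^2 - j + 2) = j^2 - 1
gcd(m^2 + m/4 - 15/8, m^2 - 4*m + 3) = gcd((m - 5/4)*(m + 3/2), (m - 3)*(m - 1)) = 1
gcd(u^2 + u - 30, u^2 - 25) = u - 5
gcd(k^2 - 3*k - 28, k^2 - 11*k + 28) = k - 7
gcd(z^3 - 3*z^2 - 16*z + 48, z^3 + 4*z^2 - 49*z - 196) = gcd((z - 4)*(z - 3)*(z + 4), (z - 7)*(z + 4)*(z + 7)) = z + 4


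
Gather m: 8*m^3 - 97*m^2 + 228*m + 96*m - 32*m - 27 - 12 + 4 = 8*m^3 - 97*m^2 + 292*m - 35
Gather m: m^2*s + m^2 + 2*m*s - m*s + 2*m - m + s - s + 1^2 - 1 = m^2*(s + 1) + m*(s + 1)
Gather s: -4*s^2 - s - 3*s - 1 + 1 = -4*s^2 - 4*s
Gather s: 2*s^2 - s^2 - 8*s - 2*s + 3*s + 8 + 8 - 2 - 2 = s^2 - 7*s + 12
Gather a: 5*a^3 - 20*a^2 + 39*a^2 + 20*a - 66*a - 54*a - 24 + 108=5*a^3 + 19*a^2 - 100*a + 84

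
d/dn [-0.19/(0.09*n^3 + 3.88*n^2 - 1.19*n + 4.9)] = (0.0513*n^2 + 1.4744*n - 0.2261)/(0.09*n^3 + 3.88*n^2 - 1.19*n + 4.9)^2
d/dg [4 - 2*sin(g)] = -2*cos(g)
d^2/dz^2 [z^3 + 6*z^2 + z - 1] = 6*z + 12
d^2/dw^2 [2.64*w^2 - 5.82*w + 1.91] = 5.28000000000000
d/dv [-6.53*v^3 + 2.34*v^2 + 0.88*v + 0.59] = -19.59*v^2 + 4.68*v + 0.88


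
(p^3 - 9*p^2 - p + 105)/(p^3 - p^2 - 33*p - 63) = (p - 5)/(p + 3)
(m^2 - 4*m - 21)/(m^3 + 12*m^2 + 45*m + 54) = (m - 7)/(m^2 + 9*m + 18)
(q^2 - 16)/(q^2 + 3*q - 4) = (q - 4)/(q - 1)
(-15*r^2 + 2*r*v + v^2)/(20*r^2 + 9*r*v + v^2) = (-3*r + v)/(4*r + v)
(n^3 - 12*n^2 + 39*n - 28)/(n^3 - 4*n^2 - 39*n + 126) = (n^2 - 5*n + 4)/(n^2 + 3*n - 18)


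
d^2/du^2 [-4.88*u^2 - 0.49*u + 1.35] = -9.76000000000000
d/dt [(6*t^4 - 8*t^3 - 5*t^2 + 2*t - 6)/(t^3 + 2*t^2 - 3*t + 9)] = t*(6*t^5 + 24*t^4 - 65*t^3 + 260*t^2 - 187*t - 66)/(t^6 + 4*t^5 - 2*t^4 + 6*t^3 + 45*t^2 - 54*t + 81)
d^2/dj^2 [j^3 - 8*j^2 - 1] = 6*j - 16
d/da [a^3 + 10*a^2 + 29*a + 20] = 3*a^2 + 20*a + 29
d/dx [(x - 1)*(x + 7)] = 2*x + 6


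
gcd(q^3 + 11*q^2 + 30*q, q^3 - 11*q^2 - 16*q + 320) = q + 5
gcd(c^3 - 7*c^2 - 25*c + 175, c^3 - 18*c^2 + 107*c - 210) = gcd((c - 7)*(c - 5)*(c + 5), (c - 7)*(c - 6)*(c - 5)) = c^2 - 12*c + 35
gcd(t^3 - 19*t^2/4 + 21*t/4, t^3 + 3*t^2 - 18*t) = t^2 - 3*t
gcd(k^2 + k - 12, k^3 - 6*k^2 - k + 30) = k - 3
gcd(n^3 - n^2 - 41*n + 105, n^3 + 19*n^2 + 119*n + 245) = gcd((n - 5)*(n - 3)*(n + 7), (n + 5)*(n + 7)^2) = n + 7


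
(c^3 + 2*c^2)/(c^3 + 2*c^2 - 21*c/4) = 4*c*(c + 2)/(4*c^2 + 8*c - 21)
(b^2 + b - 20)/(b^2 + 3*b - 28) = (b + 5)/(b + 7)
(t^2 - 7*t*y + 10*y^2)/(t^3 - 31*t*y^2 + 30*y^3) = (-t + 2*y)/(-t^2 - 5*t*y + 6*y^2)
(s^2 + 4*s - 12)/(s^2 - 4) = (s + 6)/(s + 2)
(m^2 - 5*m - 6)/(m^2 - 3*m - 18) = (m + 1)/(m + 3)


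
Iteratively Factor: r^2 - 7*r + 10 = (r - 2)*(r - 5)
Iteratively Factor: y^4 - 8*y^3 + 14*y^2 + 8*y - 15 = (y + 1)*(y^3 - 9*y^2 + 23*y - 15) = (y - 3)*(y + 1)*(y^2 - 6*y + 5) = (y - 5)*(y - 3)*(y + 1)*(y - 1)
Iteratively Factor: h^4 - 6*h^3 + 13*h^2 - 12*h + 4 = (h - 2)*(h^3 - 4*h^2 + 5*h - 2) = (h - 2)*(h - 1)*(h^2 - 3*h + 2) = (h - 2)*(h - 1)^2*(h - 2)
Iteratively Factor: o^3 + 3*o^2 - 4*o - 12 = (o - 2)*(o^2 + 5*o + 6) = (o - 2)*(o + 2)*(o + 3)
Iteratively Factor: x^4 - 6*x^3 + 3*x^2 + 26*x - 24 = (x - 1)*(x^3 - 5*x^2 - 2*x + 24) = (x - 3)*(x - 1)*(x^2 - 2*x - 8) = (x - 3)*(x - 1)*(x + 2)*(x - 4)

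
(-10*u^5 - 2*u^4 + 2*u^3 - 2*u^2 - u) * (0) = 0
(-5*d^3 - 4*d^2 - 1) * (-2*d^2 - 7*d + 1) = 10*d^5 + 43*d^4 + 23*d^3 - 2*d^2 + 7*d - 1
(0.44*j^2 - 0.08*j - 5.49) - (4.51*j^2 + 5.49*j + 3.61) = -4.07*j^2 - 5.57*j - 9.1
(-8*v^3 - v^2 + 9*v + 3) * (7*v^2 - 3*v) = -56*v^5 + 17*v^4 + 66*v^3 - 6*v^2 - 9*v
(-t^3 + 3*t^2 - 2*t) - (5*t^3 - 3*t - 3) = -6*t^3 + 3*t^2 + t + 3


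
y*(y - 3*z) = y^2 - 3*y*z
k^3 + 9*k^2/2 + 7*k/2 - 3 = (k - 1/2)*(k + 2)*(k + 3)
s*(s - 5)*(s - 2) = s^3 - 7*s^2 + 10*s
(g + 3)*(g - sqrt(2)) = g^2 - sqrt(2)*g + 3*g - 3*sqrt(2)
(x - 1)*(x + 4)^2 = x^3 + 7*x^2 + 8*x - 16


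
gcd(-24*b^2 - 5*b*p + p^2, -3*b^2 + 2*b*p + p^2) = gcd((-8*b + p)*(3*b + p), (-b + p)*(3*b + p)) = 3*b + p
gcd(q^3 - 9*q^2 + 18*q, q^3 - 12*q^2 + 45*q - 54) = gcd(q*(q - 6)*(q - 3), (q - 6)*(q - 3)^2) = q^2 - 9*q + 18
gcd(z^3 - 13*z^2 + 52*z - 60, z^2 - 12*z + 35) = z - 5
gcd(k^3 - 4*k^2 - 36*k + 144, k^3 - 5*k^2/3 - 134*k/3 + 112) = k - 6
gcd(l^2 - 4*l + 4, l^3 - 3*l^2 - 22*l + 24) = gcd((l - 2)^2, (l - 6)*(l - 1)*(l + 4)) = 1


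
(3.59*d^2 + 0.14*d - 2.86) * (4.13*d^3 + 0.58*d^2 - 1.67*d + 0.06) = 14.8267*d^5 + 2.6604*d^4 - 17.7259*d^3 - 1.6772*d^2 + 4.7846*d - 0.1716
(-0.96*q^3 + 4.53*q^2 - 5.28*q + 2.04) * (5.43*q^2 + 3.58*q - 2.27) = -5.2128*q^5 + 21.1611*q^4 - 10.2738*q^3 - 18.1083*q^2 + 19.2888*q - 4.6308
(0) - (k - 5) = 5 - k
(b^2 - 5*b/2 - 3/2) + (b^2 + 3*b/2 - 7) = 2*b^2 - b - 17/2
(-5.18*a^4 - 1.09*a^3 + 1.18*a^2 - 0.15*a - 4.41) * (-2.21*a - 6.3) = 11.4478*a^5 + 35.0429*a^4 + 4.2592*a^3 - 7.1025*a^2 + 10.6911*a + 27.783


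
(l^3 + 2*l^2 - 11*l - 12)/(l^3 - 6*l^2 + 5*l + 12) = (l + 4)/(l - 4)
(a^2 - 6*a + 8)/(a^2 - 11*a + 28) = (a - 2)/(a - 7)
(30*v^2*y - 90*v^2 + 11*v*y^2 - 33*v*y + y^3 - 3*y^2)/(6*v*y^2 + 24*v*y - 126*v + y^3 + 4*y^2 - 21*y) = (5*v + y)/(y + 7)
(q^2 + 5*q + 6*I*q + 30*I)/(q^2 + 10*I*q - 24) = (q + 5)/(q + 4*I)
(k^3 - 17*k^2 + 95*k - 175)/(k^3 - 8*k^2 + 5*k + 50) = (k - 7)/(k + 2)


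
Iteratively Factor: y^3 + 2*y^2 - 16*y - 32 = (y - 4)*(y^2 + 6*y + 8) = (y - 4)*(y + 4)*(y + 2)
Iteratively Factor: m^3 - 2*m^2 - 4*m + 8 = (m + 2)*(m^2 - 4*m + 4) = (m - 2)*(m + 2)*(m - 2)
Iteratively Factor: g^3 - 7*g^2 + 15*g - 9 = (g - 1)*(g^2 - 6*g + 9) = (g - 3)*(g - 1)*(g - 3)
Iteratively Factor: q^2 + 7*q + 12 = (q + 4)*(q + 3)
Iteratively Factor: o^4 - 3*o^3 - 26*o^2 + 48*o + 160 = (o + 4)*(o^3 - 7*o^2 + 2*o + 40) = (o + 2)*(o + 4)*(o^2 - 9*o + 20) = (o - 4)*(o + 2)*(o + 4)*(o - 5)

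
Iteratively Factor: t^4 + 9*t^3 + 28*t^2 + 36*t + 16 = (t + 2)*(t^3 + 7*t^2 + 14*t + 8) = (t + 1)*(t + 2)*(t^2 + 6*t + 8) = (t + 1)*(t + 2)*(t + 4)*(t + 2)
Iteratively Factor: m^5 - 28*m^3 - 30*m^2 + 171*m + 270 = (m + 2)*(m^4 - 2*m^3 - 24*m^2 + 18*m + 135) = (m + 2)*(m + 3)*(m^3 - 5*m^2 - 9*m + 45) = (m - 3)*(m + 2)*(m + 3)*(m^2 - 2*m - 15) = (m - 3)*(m + 2)*(m + 3)^2*(m - 5)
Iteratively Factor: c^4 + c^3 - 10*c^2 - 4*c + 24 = (c - 2)*(c^3 + 3*c^2 - 4*c - 12) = (c - 2)^2*(c^2 + 5*c + 6) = (c - 2)^2*(c + 3)*(c + 2)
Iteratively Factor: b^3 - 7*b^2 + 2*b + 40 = (b - 4)*(b^2 - 3*b - 10) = (b - 5)*(b - 4)*(b + 2)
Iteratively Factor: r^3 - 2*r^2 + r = (r)*(r^2 - 2*r + 1) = r*(r - 1)*(r - 1)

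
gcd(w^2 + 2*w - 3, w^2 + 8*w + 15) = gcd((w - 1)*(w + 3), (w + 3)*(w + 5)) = w + 3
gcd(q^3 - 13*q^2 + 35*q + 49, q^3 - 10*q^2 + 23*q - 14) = q - 7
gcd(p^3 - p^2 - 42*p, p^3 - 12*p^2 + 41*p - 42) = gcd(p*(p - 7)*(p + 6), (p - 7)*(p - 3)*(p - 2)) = p - 7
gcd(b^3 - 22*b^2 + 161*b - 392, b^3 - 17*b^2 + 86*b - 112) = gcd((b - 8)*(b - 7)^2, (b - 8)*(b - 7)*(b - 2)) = b^2 - 15*b + 56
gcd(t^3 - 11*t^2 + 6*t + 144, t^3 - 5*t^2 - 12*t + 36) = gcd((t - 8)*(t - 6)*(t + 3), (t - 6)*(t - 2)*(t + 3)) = t^2 - 3*t - 18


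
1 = 1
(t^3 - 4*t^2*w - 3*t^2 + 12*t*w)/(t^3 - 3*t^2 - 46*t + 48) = t*(t^2 - 4*t*w - 3*t + 12*w)/(t^3 - 3*t^2 - 46*t + 48)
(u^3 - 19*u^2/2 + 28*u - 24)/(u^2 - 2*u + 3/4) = 2*(u^2 - 8*u + 16)/(2*u - 1)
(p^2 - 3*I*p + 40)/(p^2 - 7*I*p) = (p^2 - 3*I*p + 40)/(p*(p - 7*I))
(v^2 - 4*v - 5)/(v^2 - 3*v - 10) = (v + 1)/(v + 2)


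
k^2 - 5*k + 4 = (k - 4)*(k - 1)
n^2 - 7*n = n*(n - 7)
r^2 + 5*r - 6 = (r - 1)*(r + 6)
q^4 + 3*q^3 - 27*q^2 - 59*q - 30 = (q - 5)*(q + 1)^2*(q + 6)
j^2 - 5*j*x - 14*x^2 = (j - 7*x)*(j + 2*x)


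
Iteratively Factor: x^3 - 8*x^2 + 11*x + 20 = (x - 4)*(x^2 - 4*x - 5) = (x - 4)*(x + 1)*(x - 5)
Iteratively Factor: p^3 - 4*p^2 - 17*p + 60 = (p - 5)*(p^2 + p - 12) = (p - 5)*(p + 4)*(p - 3)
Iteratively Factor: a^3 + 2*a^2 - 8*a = (a)*(a^2 + 2*a - 8) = a*(a - 2)*(a + 4)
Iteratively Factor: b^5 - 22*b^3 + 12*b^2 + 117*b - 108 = (b - 1)*(b^4 + b^3 - 21*b^2 - 9*b + 108) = (b - 1)*(b + 4)*(b^3 - 3*b^2 - 9*b + 27) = (b - 3)*(b - 1)*(b + 4)*(b^2 - 9) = (b - 3)*(b - 1)*(b + 3)*(b + 4)*(b - 3)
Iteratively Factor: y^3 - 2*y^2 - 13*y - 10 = (y - 5)*(y^2 + 3*y + 2) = (y - 5)*(y + 2)*(y + 1)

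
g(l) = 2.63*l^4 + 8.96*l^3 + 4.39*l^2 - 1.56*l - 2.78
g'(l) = 10.52*l^3 + 26.88*l^2 + 8.78*l - 1.56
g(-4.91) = 578.67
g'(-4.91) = -641.90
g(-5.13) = 732.59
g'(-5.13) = -759.46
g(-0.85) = -2.41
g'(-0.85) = 3.94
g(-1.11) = -3.90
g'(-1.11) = 7.43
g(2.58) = 292.82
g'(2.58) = 380.68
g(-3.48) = 63.92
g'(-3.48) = -149.94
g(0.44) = -1.75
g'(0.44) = 8.40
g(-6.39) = 2233.52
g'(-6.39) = -1704.95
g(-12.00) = 39700.90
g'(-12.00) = -14414.76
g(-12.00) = 39700.90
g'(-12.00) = -14414.76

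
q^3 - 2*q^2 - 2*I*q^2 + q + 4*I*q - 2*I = (q - 1)^2*(q - 2*I)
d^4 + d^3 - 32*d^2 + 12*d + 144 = (d - 4)*(d - 3)*(d + 2)*(d + 6)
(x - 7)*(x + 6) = x^2 - x - 42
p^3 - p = p*(p - 1)*(p + 1)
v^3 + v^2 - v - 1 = (v - 1)*(v + 1)^2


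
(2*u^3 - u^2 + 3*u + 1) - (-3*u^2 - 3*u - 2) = 2*u^3 + 2*u^2 + 6*u + 3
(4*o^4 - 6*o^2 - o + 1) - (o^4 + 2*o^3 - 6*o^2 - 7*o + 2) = 3*o^4 - 2*o^3 + 6*o - 1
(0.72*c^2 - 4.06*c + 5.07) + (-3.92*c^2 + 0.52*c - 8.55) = -3.2*c^2 - 3.54*c - 3.48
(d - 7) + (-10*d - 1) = -9*d - 8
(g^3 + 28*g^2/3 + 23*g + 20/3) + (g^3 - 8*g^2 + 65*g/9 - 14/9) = 2*g^3 + 4*g^2/3 + 272*g/9 + 46/9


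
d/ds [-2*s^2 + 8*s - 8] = 8 - 4*s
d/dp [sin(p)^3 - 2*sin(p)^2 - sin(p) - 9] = (3*sin(p)^2 - 4*sin(p) - 1)*cos(p)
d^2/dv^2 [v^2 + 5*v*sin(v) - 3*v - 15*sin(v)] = -5*v*sin(v) + 15*sin(v) + 10*cos(v) + 2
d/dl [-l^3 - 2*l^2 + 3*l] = -3*l^2 - 4*l + 3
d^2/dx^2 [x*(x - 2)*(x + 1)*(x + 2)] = 12*x^2 + 6*x - 8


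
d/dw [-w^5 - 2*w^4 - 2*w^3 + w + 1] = -5*w^4 - 8*w^3 - 6*w^2 + 1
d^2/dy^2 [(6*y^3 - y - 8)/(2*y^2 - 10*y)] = (149*y^3 - 24*y^2 + 120*y - 200)/(y^3*(y^3 - 15*y^2 + 75*y - 125))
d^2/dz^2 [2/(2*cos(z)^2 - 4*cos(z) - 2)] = (8*sin(z)^4 - 20*sin(z)^2 + 11*cos(z) - 3*cos(3*z) - 8)/(2*(sin(z)^2 + 2*cos(z))^3)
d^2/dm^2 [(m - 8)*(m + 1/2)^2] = 6*m - 14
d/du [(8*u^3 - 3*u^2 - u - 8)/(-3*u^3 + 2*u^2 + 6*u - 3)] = (7*u^4 + 90*u^3 - 160*u^2 + 50*u + 51)/(9*u^6 - 12*u^5 - 32*u^4 + 42*u^3 + 24*u^2 - 36*u + 9)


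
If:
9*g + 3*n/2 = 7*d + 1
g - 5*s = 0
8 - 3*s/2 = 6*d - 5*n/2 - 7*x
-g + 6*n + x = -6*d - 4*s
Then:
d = 7143*x/9452 + 4331/4726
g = 205*x/278 + 135/139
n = -4243*x/4726 - 2089/2363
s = 41*x/278 + 27/139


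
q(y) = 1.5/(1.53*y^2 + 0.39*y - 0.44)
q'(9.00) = -0.00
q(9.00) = 0.01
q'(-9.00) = 0.00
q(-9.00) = 0.01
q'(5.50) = -0.01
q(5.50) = 0.03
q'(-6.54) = 0.01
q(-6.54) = 0.02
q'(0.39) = -779.85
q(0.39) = -27.18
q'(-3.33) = 0.06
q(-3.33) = 0.10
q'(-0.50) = 26.82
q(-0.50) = -5.94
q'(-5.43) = 0.01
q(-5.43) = 0.04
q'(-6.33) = 0.01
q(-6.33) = 0.03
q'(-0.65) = 1082.33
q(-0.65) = -31.86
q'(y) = 1.5*(-3.06*y - 0.39)/(1.53*y^2 + 0.39*y - 0.44)^2 = (-4.59*y - 0.585)/(1.53*y^2 + 0.39*y - 0.44)^2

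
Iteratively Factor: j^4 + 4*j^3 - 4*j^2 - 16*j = (j + 2)*(j^3 + 2*j^2 - 8*j) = (j - 2)*(j + 2)*(j^2 + 4*j) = j*(j - 2)*(j + 2)*(j + 4)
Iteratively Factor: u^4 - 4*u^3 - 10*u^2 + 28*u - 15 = (u - 1)*(u^3 - 3*u^2 - 13*u + 15) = (u - 1)^2*(u^2 - 2*u - 15) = (u - 1)^2*(u + 3)*(u - 5)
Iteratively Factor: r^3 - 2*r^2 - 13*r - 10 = (r - 5)*(r^2 + 3*r + 2) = (r - 5)*(r + 1)*(r + 2)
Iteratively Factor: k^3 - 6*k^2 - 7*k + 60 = (k + 3)*(k^2 - 9*k + 20) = (k - 5)*(k + 3)*(k - 4)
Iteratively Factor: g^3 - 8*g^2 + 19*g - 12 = (g - 3)*(g^2 - 5*g + 4) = (g - 4)*(g - 3)*(g - 1)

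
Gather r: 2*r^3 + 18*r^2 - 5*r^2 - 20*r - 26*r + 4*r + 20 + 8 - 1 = 2*r^3 + 13*r^2 - 42*r + 27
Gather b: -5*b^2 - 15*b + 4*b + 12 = -5*b^2 - 11*b + 12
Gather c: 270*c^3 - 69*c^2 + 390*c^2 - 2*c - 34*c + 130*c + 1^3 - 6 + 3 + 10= 270*c^3 + 321*c^2 + 94*c + 8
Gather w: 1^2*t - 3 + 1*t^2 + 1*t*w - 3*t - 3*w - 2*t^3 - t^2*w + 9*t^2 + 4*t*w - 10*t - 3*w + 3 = -2*t^3 + 10*t^2 - 12*t + w*(-t^2 + 5*t - 6)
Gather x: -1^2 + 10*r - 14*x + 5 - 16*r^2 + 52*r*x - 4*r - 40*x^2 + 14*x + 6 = -16*r^2 + 52*r*x + 6*r - 40*x^2 + 10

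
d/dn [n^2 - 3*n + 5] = 2*n - 3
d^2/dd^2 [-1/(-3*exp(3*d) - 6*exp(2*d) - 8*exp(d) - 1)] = (2*(9*exp(2*d) + 12*exp(d) + 8)^2*exp(d) - (27*exp(2*d) + 24*exp(d) + 8)*(3*exp(3*d) + 6*exp(2*d) + 8*exp(d) + 1))*exp(d)/(3*exp(3*d) + 6*exp(2*d) + 8*exp(d) + 1)^3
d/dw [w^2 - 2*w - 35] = 2*w - 2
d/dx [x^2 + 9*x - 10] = 2*x + 9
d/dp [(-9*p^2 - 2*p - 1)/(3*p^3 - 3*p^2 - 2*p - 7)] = 3*(9*p^4 + 4*p^3 + 7*p^2 + 40*p + 4)/(9*p^6 - 18*p^5 - 3*p^4 - 30*p^3 + 46*p^2 + 28*p + 49)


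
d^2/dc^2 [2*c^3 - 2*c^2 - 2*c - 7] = 12*c - 4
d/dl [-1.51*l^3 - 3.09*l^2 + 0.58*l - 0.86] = -4.53*l^2 - 6.18*l + 0.58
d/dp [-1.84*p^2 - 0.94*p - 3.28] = -3.68*p - 0.94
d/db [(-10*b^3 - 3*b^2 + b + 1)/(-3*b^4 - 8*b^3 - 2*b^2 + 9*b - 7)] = (-30*b^6 - 18*b^5 + 5*b^4 - 152*b^3 + 209*b^2 + 46*b - 16)/(9*b^8 + 48*b^7 + 76*b^6 - 22*b^5 - 98*b^4 + 76*b^3 + 109*b^2 - 126*b + 49)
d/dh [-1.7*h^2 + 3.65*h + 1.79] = 3.65 - 3.4*h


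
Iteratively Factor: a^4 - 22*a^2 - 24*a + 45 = (a - 1)*(a^3 + a^2 - 21*a - 45) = (a - 1)*(a + 3)*(a^2 - 2*a - 15) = (a - 5)*(a - 1)*(a + 3)*(a + 3)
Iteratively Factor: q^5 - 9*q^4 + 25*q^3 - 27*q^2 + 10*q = (q - 5)*(q^4 - 4*q^3 + 5*q^2 - 2*q) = (q - 5)*(q - 1)*(q^3 - 3*q^2 + 2*q) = q*(q - 5)*(q - 1)*(q^2 - 3*q + 2) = q*(q - 5)*(q - 2)*(q - 1)*(q - 1)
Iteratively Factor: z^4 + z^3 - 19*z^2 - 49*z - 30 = (z - 5)*(z^3 + 6*z^2 + 11*z + 6) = (z - 5)*(z + 2)*(z^2 + 4*z + 3) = (z - 5)*(z + 2)*(z + 3)*(z + 1)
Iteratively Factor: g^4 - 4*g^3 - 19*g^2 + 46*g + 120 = (g - 5)*(g^3 + g^2 - 14*g - 24) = (g - 5)*(g - 4)*(g^2 + 5*g + 6) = (g - 5)*(g - 4)*(g + 2)*(g + 3)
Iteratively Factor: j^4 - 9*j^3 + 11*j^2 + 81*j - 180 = (j - 5)*(j^3 - 4*j^2 - 9*j + 36) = (j - 5)*(j + 3)*(j^2 - 7*j + 12) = (j - 5)*(j - 3)*(j + 3)*(j - 4)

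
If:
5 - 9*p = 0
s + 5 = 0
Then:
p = 5/9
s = -5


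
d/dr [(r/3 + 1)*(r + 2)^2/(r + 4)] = (r + 2)*(-(r + 2)*(r + 3) + (r + 4)*(3*r + 8))/(3*(r + 4)^2)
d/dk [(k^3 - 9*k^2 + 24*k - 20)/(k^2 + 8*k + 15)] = (k^4 + 16*k^3 - 51*k^2 - 230*k + 520)/(k^4 + 16*k^3 + 94*k^2 + 240*k + 225)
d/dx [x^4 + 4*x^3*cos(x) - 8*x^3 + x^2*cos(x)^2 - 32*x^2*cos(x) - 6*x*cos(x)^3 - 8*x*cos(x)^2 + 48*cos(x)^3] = -4*x^3*sin(x) + 4*x^3 + 32*x^2*sin(x) - x^2*sin(2*x) + 12*x^2*cos(x) - 24*x^2 + 18*x*sin(x)*cos(x)^2 + 8*x*sin(2*x) + 2*x*cos(x)^2 - 64*x*cos(x) - 144*sin(x)*cos(x)^2 - 6*cos(x)^3 - 8*cos(x)^2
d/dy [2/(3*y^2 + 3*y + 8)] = 6*(-2*y - 1)/(3*y^2 + 3*y + 8)^2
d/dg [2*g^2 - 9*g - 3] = 4*g - 9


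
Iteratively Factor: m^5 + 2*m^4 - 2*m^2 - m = (m)*(m^4 + 2*m^3 - 2*m - 1) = m*(m + 1)*(m^3 + m^2 - m - 1) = m*(m - 1)*(m + 1)*(m^2 + 2*m + 1) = m*(m - 1)*(m + 1)^2*(m + 1)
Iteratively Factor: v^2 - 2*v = (v - 2)*(v)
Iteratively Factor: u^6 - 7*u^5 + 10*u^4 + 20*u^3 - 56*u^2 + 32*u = (u - 1)*(u^5 - 6*u^4 + 4*u^3 + 24*u^2 - 32*u) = (u - 4)*(u - 1)*(u^4 - 2*u^3 - 4*u^2 + 8*u) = (u - 4)*(u - 2)*(u - 1)*(u^3 - 4*u) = u*(u - 4)*(u - 2)*(u - 1)*(u^2 - 4) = u*(u - 4)*(u - 2)^2*(u - 1)*(u + 2)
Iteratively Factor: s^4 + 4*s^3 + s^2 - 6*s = (s + 2)*(s^3 + 2*s^2 - 3*s) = (s + 2)*(s + 3)*(s^2 - s) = (s - 1)*(s + 2)*(s + 3)*(s)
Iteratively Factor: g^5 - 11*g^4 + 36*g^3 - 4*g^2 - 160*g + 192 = (g + 2)*(g^4 - 13*g^3 + 62*g^2 - 128*g + 96) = (g - 2)*(g + 2)*(g^3 - 11*g^2 + 40*g - 48) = (g - 4)*(g - 2)*(g + 2)*(g^2 - 7*g + 12) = (g - 4)^2*(g - 2)*(g + 2)*(g - 3)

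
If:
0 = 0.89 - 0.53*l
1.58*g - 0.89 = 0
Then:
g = 0.56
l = 1.68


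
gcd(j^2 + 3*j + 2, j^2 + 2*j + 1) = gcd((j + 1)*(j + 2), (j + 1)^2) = j + 1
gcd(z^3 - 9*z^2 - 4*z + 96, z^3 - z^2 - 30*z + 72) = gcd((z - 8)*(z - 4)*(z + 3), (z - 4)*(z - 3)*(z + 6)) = z - 4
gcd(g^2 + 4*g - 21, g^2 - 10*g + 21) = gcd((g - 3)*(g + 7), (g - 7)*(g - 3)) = g - 3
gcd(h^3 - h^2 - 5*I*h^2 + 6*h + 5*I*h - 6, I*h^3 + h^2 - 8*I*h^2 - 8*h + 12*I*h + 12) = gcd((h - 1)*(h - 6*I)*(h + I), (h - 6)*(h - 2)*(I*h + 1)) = 1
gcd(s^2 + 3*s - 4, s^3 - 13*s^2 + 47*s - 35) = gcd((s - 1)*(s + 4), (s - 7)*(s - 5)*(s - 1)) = s - 1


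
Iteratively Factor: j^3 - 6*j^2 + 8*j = (j - 2)*(j^2 - 4*j) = j*(j - 2)*(j - 4)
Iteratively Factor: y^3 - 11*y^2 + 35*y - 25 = (y - 5)*(y^2 - 6*y + 5) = (y - 5)^2*(y - 1)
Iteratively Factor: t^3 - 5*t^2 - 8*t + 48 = (t - 4)*(t^2 - t - 12) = (t - 4)*(t + 3)*(t - 4)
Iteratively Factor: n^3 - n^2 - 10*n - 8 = (n + 2)*(n^2 - 3*n - 4) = (n + 1)*(n + 2)*(n - 4)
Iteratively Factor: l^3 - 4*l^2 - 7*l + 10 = (l - 5)*(l^2 + l - 2) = (l - 5)*(l - 1)*(l + 2)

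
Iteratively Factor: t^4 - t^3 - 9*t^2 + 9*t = (t + 3)*(t^3 - 4*t^2 + 3*t) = t*(t + 3)*(t^2 - 4*t + 3) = t*(t - 1)*(t + 3)*(t - 3)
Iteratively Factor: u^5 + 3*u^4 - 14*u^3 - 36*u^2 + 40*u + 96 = (u - 2)*(u^4 + 5*u^3 - 4*u^2 - 44*u - 48) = (u - 2)*(u + 2)*(u^3 + 3*u^2 - 10*u - 24) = (u - 2)*(u + 2)^2*(u^2 + u - 12) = (u - 2)*(u + 2)^2*(u + 4)*(u - 3)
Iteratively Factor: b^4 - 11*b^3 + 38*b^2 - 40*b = (b - 2)*(b^3 - 9*b^2 + 20*b) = (b - 5)*(b - 2)*(b^2 - 4*b) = b*(b - 5)*(b - 2)*(b - 4)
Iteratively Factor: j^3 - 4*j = (j + 2)*(j^2 - 2*j) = (j - 2)*(j + 2)*(j)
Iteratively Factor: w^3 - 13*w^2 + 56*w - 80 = (w - 5)*(w^2 - 8*w + 16) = (w - 5)*(w - 4)*(w - 4)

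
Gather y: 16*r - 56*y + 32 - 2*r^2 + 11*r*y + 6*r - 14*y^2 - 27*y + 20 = -2*r^2 + 22*r - 14*y^2 + y*(11*r - 83) + 52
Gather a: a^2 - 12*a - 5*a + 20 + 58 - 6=a^2 - 17*a + 72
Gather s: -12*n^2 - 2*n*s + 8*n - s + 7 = -12*n^2 + 8*n + s*(-2*n - 1) + 7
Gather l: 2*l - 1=2*l - 1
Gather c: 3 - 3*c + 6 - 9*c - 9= -12*c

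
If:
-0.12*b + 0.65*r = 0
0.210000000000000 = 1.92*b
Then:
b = 0.11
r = 0.02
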